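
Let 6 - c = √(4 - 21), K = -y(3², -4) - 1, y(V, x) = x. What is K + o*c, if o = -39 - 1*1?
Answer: -237 + 40*I*√17 ≈ -237.0 + 164.92*I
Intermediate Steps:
K = 3 (K = -1*(-4) - 1 = 4 - 1 = 3)
o = -40 (o = -39 - 1 = -40)
c = 6 - I*√17 (c = 6 - √(4 - 21) = 6 - √(-17) = 6 - I*√17 ≈ 6.0 - 4.1231*I)
K + o*c = 3 - 40*(6 - I*√17) = 3 + (-240 + 40*I*√17) = -237 + 40*I*√17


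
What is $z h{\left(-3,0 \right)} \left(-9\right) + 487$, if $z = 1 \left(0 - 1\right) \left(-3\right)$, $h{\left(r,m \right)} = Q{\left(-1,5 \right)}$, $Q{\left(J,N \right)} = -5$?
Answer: $622$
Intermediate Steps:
$h{\left(r,m \right)} = -5$
$z = 3$ ($z = 1 \left(-1\right) \left(-3\right) = \left(-1\right) \left(-3\right) = 3$)
$z h{\left(-3,0 \right)} \left(-9\right) + 487 = 3 \left(\left(-5\right) \left(-9\right)\right) + 487 = 3 \cdot 45 + 487 = 135 + 487 = 622$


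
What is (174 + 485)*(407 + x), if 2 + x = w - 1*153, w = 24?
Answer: 181884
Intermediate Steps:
x = -131 (x = -2 + (24 - 1*153) = -2 + (24 - 153) = -2 - 129 = -131)
(174 + 485)*(407 + x) = (174 + 485)*(407 - 131) = 659*276 = 181884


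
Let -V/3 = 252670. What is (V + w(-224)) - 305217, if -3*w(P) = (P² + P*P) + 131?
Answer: -3290164/3 ≈ -1.0967e+6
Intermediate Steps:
V = -758010 (V = -3*252670 = -758010)
w(P) = -131/3 - 2*P²/3 (w(P) = -((P² + P*P) + 131)/3 = -((P² + P²) + 131)/3 = -(2*P² + 131)/3 = -(131 + 2*P²)/3 = -131/3 - 2*P²/3)
(V + w(-224)) - 305217 = (-758010 + (-131/3 - ⅔*(-224)²)) - 305217 = (-758010 + (-131/3 - ⅔*50176)) - 305217 = (-758010 + (-131/3 - 100352/3)) - 305217 = (-758010 - 100483/3) - 305217 = -2374513/3 - 305217 = -3290164/3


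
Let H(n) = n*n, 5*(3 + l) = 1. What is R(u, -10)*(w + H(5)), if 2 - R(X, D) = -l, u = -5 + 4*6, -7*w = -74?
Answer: -996/35 ≈ -28.457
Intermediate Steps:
w = 74/7 (w = -⅐*(-74) = 74/7 ≈ 10.571)
l = -14/5 (l = -3 + (⅕)*1 = -3 + ⅕ = -14/5 ≈ -2.8000)
u = 19 (u = -5 + 24 = 19)
R(X, D) = -⅘ (R(X, D) = 2 - (-1)*(-14)/5 = 2 - 1*14/5 = 2 - 14/5 = -⅘)
H(n) = n²
R(u, -10)*(w + H(5)) = -4*(74/7 + 5²)/5 = -4*(74/7 + 25)/5 = -⅘*249/7 = -996/35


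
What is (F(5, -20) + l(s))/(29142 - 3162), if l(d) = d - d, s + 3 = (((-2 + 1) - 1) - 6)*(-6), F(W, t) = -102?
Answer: -17/4330 ≈ -0.0039261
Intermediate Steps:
s = 45 (s = -3 + (((-2 + 1) - 1) - 6)*(-6) = -3 + ((-1 - 1) - 6)*(-6) = -3 + (-2 - 6)*(-6) = -3 - 8*(-6) = -3 + 48 = 45)
l(d) = 0
(F(5, -20) + l(s))/(29142 - 3162) = (-102 + 0)/(29142 - 3162) = -102/25980 = -102*1/25980 = -17/4330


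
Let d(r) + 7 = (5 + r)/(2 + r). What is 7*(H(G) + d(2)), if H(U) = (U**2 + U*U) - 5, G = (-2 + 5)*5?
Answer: 12313/4 ≈ 3078.3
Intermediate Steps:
d(r) = -7 + (5 + r)/(2 + r)
G = 15 (G = 3*5 = 15)
H(U) = -5 + 2*U**2 (H(U) = (U**2 + U**2) - 5 = 2*U**2 - 5 = -5 + 2*U**2)
7*(H(G) + d(2)) = 7*((-5 + 2*15**2) + 3*(-3 - 2*2)/(2 + 2)) = 7*((-5 + 2*225) + 3*(-3 - 4)/4) = 7*((-5 + 450) + 3*(1/4)*(-7)) = 7*(445 - 21/4) = 7*(1759/4) = 12313/4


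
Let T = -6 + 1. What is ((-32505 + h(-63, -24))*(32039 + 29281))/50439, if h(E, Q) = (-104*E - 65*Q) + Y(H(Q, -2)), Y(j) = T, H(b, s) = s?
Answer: -498695120/16813 ≈ -29661.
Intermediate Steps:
T = -5
Y(j) = -5
h(E, Q) = -5 - 104*E - 65*Q (h(E, Q) = (-104*E - 65*Q) - 5 = -5 - 104*E - 65*Q)
((-32505 + h(-63, -24))*(32039 + 29281))/50439 = ((-32505 + (-5 - 104*(-63) - 65*(-24)))*(32039 + 29281))/50439 = ((-32505 + (-5 + 6552 + 1560))*61320)*(1/50439) = ((-32505 + 8107)*61320)*(1/50439) = -24398*61320*(1/50439) = -1496085360*1/50439 = -498695120/16813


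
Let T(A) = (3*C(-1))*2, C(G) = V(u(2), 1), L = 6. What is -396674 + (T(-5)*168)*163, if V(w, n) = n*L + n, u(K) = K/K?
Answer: 753454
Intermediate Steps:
u(K) = 1
V(w, n) = 7*n (V(w, n) = n*6 + n = 6*n + n = 7*n)
C(G) = 7 (C(G) = 7*1 = 7)
T(A) = 42 (T(A) = (3*7)*2 = 21*2 = 42)
-396674 + (T(-5)*168)*163 = -396674 + (42*168)*163 = -396674 + 7056*163 = -396674 + 1150128 = 753454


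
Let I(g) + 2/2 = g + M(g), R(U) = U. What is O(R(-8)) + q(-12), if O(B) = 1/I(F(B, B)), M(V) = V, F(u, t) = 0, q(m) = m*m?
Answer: 143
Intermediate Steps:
q(m) = m²
I(g) = -1 + 2*g (I(g) = -1 + (g + g) = -1 + 2*g)
O(B) = -1 (O(B) = 1/(-1 + 2*0) = 1/(-1 + 0) = 1/(-1) = -1)
O(R(-8)) + q(-12) = -1 + (-12)² = -1 + 144 = 143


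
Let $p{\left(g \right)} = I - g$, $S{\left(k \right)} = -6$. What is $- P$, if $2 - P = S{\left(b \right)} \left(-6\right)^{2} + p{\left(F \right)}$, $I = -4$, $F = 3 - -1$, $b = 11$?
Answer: $-226$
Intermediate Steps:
$F = 4$ ($F = 3 + 1 = 4$)
$p{\left(g \right)} = -4 - g$
$P = 226$ ($P = 2 - \left(- 6 \left(-6\right)^{2} - 8\right) = 2 - \left(\left(-6\right) 36 - 8\right) = 2 - \left(-216 - 8\right) = 2 - -224 = 2 + 224 = 226$)
$- P = \left(-1\right) 226 = -226$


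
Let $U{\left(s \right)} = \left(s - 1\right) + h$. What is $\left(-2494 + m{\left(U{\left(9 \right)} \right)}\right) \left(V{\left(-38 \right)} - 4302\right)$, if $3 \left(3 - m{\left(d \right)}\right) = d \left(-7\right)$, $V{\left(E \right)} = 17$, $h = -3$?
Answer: $\frac{31871830}{3} \approx 1.0624 \cdot 10^{7}$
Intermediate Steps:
$U{\left(s \right)} = -4 + s$ ($U{\left(s \right)} = \left(s - 1\right) - 3 = \left(-1 + s\right) - 3 = -4 + s$)
$m{\left(d \right)} = 3 + \frac{7 d}{3}$ ($m{\left(d \right)} = 3 - \frac{d \left(-7\right)}{3} = 3 - \frac{\left(-7\right) d}{3} = 3 + \frac{7 d}{3}$)
$\left(-2494 + m{\left(U{\left(9 \right)} \right)}\right) \left(V{\left(-38 \right)} - 4302\right) = \left(-2494 + \left(3 + \frac{7 \left(-4 + 9\right)}{3}\right)\right) \left(17 - 4302\right) = \left(-2494 + \left(3 + \frac{7}{3} \cdot 5\right)\right) \left(-4285\right) = \left(-2494 + \left(3 + \frac{35}{3}\right)\right) \left(-4285\right) = \left(-2494 + \frac{44}{3}\right) \left(-4285\right) = \left(- \frac{7438}{3}\right) \left(-4285\right) = \frac{31871830}{3}$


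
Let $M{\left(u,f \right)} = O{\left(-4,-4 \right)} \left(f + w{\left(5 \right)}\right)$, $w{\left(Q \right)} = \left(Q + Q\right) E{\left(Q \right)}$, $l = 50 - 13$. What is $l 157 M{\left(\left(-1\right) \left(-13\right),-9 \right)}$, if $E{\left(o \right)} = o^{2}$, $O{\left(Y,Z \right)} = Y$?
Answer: $-5599876$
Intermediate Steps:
$l = 37$ ($l = 50 - 13 = 37$)
$w{\left(Q \right)} = 2 Q^{3}$ ($w{\left(Q \right)} = \left(Q + Q\right) Q^{2} = 2 Q Q^{2} = 2 Q^{3}$)
$M{\left(u,f \right)} = -1000 - 4 f$ ($M{\left(u,f \right)} = - 4 \left(f + 2 \cdot 5^{3}\right) = - 4 \left(f + 2 \cdot 125\right) = - 4 \left(f + 250\right) = - 4 \left(250 + f\right) = -1000 - 4 f$)
$l 157 M{\left(\left(-1\right) \left(-13\right),-9 \right)} = 37 \cdot 157 \left(-1000 - -36\right) = 5809 \left(-1000 + 36\right) = 5809 \left(-964\right) = -5599876$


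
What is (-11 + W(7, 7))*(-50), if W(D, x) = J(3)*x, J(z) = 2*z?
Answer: -1550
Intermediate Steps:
W(D, x) = 6*x (W(D, x) = (2*3)*x = 6*x)
(-11 + W(7, 7))*(-50) = (-11 + 6*7)*(-50) = (-11 + 42)*(-50) = 31*(-50) = -1550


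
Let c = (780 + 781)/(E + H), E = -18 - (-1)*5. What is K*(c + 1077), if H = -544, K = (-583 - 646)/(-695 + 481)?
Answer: 367672556/59599 ≈ 6169.1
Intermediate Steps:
K = 1229/214 (K = -1229/(-214) = -1229*(-1/214) = 1229/214 ≈ 5.7430)
E = -13 (E = -18 - 1*(-5) = -18 + 5 = -13)
c = -1561/557 (c = (780 + 781)/(-13 - 544) = 1561/(-557) = 1561*(-1/557) = -1561/557 ≈ -2.8025)
K*(c + 1077) = 1229*(-1561/557 + 1077)/214 = (1229/214)*(598328/557) = 367672556/59599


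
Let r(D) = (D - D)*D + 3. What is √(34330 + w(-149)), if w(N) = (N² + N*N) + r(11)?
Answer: √78735 ≈ 280.60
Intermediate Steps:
r(D) = 3 (r(D) = 0*D + 3 = 0 + 3 = 3)
w(N) = 3 + 2*N² (w(N) = (N² + N*N) + 3 = (N² + N²) + 3 = 2*N² + 3 = 3 + 2*N²)
√(34330 + w(-149)) = √(34330 + (3 + 2*(-149)²)) = √(34330 + (3 + 2*22201)) = √(34330 + (3 + 44402)) = √(34330 + 44405) = √78735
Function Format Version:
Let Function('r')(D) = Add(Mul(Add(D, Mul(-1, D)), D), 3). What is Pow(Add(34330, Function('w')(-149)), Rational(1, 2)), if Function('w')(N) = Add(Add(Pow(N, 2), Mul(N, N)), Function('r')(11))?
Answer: Pow(78735, Rational(1, 2)) ≈ 280.60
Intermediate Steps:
Function('r')(D) = 3 (Function('r')(D) = Add(Mul(0, D), 3) = Add(0, 3) = 3)
Function('w')(N) = Add(3, Mul(2, Pow(N, 2))) (Function('w')(N) = Add(Add(Pow(N, 2), Mul(N, N)), 3) = Add(Add(Pow(N, 2), Pow(N, 2)), 3) = Add(Mul(2, Pow(N, 2)), 3) = Add(3, Mul(2, Pow(N, 2))))
Pow(Add(34330, Function('w')(-149)), Rational(1, 2)) = Pow(Add(34330, Add(3, Mul(2, Pow(-149, 2)))), Rational(1, 2)) = Pow(Add(34330, Add(3, Mul(2, 22201))), Rational(1, 2)) = Pow(Add(34330, Add(3, 44402)), Rational(1, 2)) = Pow(Add(34330, 44405), Rational(1, 2)) = Pow(78735, Rational(1, 2))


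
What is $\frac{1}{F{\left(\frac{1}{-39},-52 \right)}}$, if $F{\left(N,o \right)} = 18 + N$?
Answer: $\frac{39}{701} \approx 0.055635$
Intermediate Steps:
$\frac{1}{F{\left(\frac{1}{-39},-52 \right)}} = \frac{1}{18 + \frac{1}{-39}} = \frac{1}{18 - \frac{1}{39}} = \frac{1}{\frac{701}{39}} = \frac{39}{701}$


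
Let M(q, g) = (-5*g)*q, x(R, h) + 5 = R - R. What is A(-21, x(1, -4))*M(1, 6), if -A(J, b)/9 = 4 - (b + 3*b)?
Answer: 6480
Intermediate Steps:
x(R, h) = -5 (x(R, h) = -5 + (R - R) = -5 + 0 = -5)
A(J, b) = -36 + 36*b (A(J, b) = -9*(4 - (b + 3*b)) = -9*(4 - 4*b) = -36 + 36*b)
M(q, g) = -5*g*q
A(-21, x(1, -4))*M(1, 6) = (-36 + 36*(-5))*(-5*6*1) = (-36 - 180)*(-30) = -216*(-30) = 6480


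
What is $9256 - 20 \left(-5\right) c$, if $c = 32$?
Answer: $12456$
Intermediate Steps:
$9256 - 20 \left(-5\right) c = 9256 - 20 \left(-5\right) 32 = 9256 - \left(-100\right) 32 = 9256 - -3200 = 9256 + 3200 = 12456$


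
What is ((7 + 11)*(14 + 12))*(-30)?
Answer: -14040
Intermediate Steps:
((7 + 11)*(14 + 12))*(-30) = (18*26)*(-30) = 468*(-30) = -14040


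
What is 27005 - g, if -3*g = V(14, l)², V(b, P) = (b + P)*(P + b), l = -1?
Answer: 109576/3 ≈ 36525.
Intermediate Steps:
V(b, P) = (P + b)² (V(b, P) = (P + b)*(P + b) = (P + b)²)
g = -28561/3 (g = -(-1 + 14)⁴/3 = -(13²)²/3 = -⅓*169² = -⅓*28561 = -28561/3 ≈ -9520.3)
27005 - g = 27005 - 1*(-28561/3) = 27005 + 28561/3 = 109576/3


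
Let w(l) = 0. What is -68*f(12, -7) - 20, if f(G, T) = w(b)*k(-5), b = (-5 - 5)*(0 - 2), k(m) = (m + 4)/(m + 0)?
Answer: -20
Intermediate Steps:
k(m) = (4 + m)/m
b = 20 (b = -10*(-2) = 20)
f(G, T) = 0 (f(G, T) = 0*((4 - 5)/(-5)) = 0*(-⅕*(-1)) = 0*(⅕) = 0)
-68*f(12, -7) - 20 = -68*0 - 20 = 0 - 20 = -20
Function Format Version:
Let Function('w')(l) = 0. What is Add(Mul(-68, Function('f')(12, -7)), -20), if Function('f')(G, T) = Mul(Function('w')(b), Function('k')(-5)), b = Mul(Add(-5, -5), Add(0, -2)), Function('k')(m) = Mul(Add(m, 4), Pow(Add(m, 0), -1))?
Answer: -20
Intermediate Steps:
Function('k')(m) = Mul(Pow(m, -1), Add(4, m)) (Function('k')(m) = Mul(Add(4, m), Pow(m, -1)) = Mul(Pow(m, -1), Add(4, m)))
b = 20 (b = Mul(-10, -2) = 20)
Function('f')(G, T) = 0 (Function('f')(G, T) = Mul(0, Mul(Pow(-5, -1), Add(4, -5))) = Mul(0, Mul(Rational(-1, 5), -1)) = Mul(0, Rational(1, 5)) = 0)
Add(Mul(-68, Function('f')(12, -7)), -20) = Add(Mul(-68, 0), -20) = Add(0, -20) = -20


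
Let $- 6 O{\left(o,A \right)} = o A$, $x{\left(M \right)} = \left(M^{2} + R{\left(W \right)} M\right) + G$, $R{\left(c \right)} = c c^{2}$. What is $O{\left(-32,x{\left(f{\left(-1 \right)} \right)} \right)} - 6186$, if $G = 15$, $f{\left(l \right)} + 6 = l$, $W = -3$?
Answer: $- \frac{14510}{3} \approx -4836.7$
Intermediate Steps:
$f{\left(l \right)} = -6 + l$
$R{\left(c \right)} = c^{3}$
$x{\left(M \right)} = 15 + M^{2} - 27 M$ ($x{\left(M \right)} = \left(M^{2} + \left(-3\right)^{3} M\right) + 15 = \left(M^{2} - 27 M\right) + 15 = 15 + M^{2} - 27 M$)
$O{\left(o,A \right)} = - \frac{A o}{6}$ ($O{\left(o,A \right)} = - \frac{o A}{6} = - \frac{A o}{6}$)
$O{\left(-32,x{\left(f{\left(-1 \right)} \right)} \right)} - 6186 = \left(- \frac{1}{6}\right) \left(15 + \left(-6 - 1\right)^{2} - 27 \left(-6 - 1\right)\right) \left(-32\right) - 6186 = \left(- \frac{1}{6}\right) \left(15 + \left(-7\right)^{2} - -189\right) \left(-32\right) - 6186 = \left(- \frac{1}{6}\right) \left(15 + 49 + 189\right) \left(-32\right) - 6186 = \left(- \frac{1}{6}\right) 253 \left(-32\right) - 6186 = \frac{4048}{3} - 6186 = - \frac{14510}{3}$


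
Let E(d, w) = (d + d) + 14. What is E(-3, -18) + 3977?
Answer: 3985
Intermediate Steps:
E(d, w) = 14 + 2*d (E(d, w) = 2*d + 14 = 14 + 2*d)
E(-3, -18) + 3977 = (14 + 2*(-3)) + 3977 = (14 - 6) + 3977 = 8 + 3977 = 3985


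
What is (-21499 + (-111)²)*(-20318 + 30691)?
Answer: -95203394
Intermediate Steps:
(-21499 + (-111)²)*(-20318 + 30691) = (-21499 + 12321)*10373 = -9178*10373 = -95203394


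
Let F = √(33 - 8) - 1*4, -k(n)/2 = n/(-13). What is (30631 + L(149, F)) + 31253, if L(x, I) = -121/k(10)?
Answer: 1236107/20 ≈ 61805.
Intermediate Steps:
k(n) = 2*n/13 (k(n) = -2*n/(-13) = -2*n*(-1)/13 = -(-2)*n/13 = 2*n/13)
F = 1 (F = √25 - 4 = 5 - 4 = 1)
L(x, I) = -1573/20 (L(x, I) = -121/((2/13)*10) = -121/20/13 = -121*13/20 = -1573/20)
(30631 + L(149, F)) + 31253 = (30631 - 1573/20) + 31253 = 611047/20 + 31253 = 1236107/20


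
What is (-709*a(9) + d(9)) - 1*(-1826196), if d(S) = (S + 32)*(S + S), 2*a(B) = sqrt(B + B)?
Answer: 1826934 - 2127*sqrt(2)/2 ≈ 1.8254e+6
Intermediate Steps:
a(B) = sqrt(2)*sqrt(B)/2 (a(B) = sqrt(B + B)/2 = sqrt(2*B)/2 = (sqrt(2)*sqrt(B))/2 = sqrt(2)*sqrt(B)/2)
d(S) = 2*S*(32 + S) (d(S) = (32 + S)*(2*S) = 2*S*(32 + S))
(-709*a(9) + d(9)) - 1*(-1826196) = (-709*sqrt(2)*sqrt(9)/2 + 2*9*(32 + 9)) - 1*(-1826196) = (-709*sqrt(2)*3/2 + 2*9*41) + 1826196 = (-2127*sqrt(2)/2 + 738) + 1826196 = (738 - 2127*sqrt(2)/2) + 1826196 = 1826934 - 2127*sqrt(2)/2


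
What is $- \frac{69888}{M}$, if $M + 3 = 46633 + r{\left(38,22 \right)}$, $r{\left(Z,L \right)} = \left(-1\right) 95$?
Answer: $- \frac{69888}{46535} \approx -1.5018$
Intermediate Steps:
$r{\left(Z,L \right)} = -95$
$M = 46535$ ($M = -3 + \left(46633 - 95\right) = -3 + 46538 = 46535$)
$- \frac{69888}{M} = - \frac{69888}{46535}$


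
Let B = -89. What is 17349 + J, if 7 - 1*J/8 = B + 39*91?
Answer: -10275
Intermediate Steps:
J = -27624 (J = 56 - 8*(-89 + 39*91) = 56 - 8*(-89 + 3549) = 56 - 8*3460 = 56 - 27680 = -27624)
17349 + J = 17349 - 27624 = -10275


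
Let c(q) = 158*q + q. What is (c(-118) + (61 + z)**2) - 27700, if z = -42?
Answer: -46101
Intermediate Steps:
c(q) = 159*q
(c(-118) + (61 + z)**2) - 27700 = (159*(-118) + (61 - 42)**2) - 27700 = (-18762 + 19**2) - 27700 = (-18762 + 361) - 27700 = -18401 - 27700 = -46101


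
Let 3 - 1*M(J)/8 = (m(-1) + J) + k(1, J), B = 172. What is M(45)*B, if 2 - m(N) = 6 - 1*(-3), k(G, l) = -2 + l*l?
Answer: -2831808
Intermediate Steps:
k(G, l) = -2 + l²
m(N) = -7 (m(N) = 2 - (6 - 1*(-3)) = 2 - (6 + 3) = 2 - 1*9 = 2 - 9 = -7)
M(J) = 96 - 8*J - 8*J² (M(J) = 24 - 8*((-7 + J) + (-2 + J²)) = 24 - 8*(-9 + J + J²) = 24 + (72 - 8*J - 8*J²) = 96 - 8*J - 8*J²)
M(45)*B = (96 - 8*45 - 8*45²)*172 = (96 - 360 - 8*2025)*172 = (96 - 360 - 16200)*172 = -16464*172 = -2831808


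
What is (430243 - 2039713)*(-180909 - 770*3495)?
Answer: 4622492798730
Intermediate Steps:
(430243 - 2039713)*(-180909 - 770*3495) = -1609470*(-180909 - 2691150) = -1609470*(-2872059) = 4622492798730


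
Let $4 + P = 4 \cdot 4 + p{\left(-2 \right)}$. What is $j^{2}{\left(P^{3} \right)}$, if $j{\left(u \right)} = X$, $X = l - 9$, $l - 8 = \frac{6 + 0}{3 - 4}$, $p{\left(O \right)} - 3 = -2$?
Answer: $49$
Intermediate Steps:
$p{\left(O \right)} = 1$ ($p{\left(O \right)} = 3 - 2 = 1$)
$l = 2$ ($l = 8 + \frac{6 + 0}{3 - 4} = 8 + \frac{6}{-1} = 8 + 6 \left(-1\right) = 8 - 6 = 2$)
$P = 13$ ($P = -4 + \left(4 \cdot 4 + 1\right) = -4 + \left(16 + 1\right) = -4 + 17 = 13$)
$X = -7$ ($X = 2 - 9 = -7$)
$j{\left(u \right)} = -7$
$j^{2}{\left(P^{3} \right)} = \left(-7\right)^{2} = 49$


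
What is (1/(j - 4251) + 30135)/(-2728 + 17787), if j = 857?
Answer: 102278189/51110246 ≈ 2.0011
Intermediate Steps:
(1/(j - 4251) + 30135)/(-2728 + 17787) = (1/(857 - 4251) + 30135)/(-2728 + 17787) = (1/(-3394) + 30135)/15059 = (-1/3394 + 30135)*(1/15059) = (102278189/3394)*(1/15059) = 102278189/51110246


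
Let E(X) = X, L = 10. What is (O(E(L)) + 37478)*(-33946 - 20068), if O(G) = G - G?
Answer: -2024336692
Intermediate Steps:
O(G) = 0
(O(E(L)) + 37478)*(-33946 - 20068) = (0 + 37478)*(-33946 - 20068) = 37478*(-54014) = -2024336692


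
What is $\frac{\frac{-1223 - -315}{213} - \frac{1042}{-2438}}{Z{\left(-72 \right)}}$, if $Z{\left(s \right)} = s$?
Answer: $\frac{995879}{18694584} \approx 0.053271$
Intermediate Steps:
$\frac{\frac{-1223 - -315}{213} - \frac{1042}{-2438}}{Z{\left(-72 \right)}} = \frac{\frac{-1223 - -315}{213} - \frac{1042}{-2438}}{-72} = \left(\left(-1223 + 315\right) \frac{1}{213} - - \frac{521}{1219}\right) \left(- \frac{1}{72}\right) = \left(\left(-908\right) \frac{1}{213} + \frac{521}{1219}\right) \left(- \frac{1}{72}\right) = \left(- \frac{908}{213} + \frac{521}{1219}\right) \left(- \frac{1}{72}\right) = \left(- \frac{995879}{259647}\right) \left(- \frac{1}{72}\right) = \frac{995879}{18694584}$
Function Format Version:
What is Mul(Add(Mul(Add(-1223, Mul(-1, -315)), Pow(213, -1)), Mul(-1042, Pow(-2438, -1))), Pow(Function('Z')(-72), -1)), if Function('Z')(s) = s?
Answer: Rational(995879, 18694584) ≈ 0.053271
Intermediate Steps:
Mul(Add(Mul(Add(-1223, Mul(-1, -315)), Pow(213, -1)), Mul(-1042, Pow(-2438, -1))), Pow(Function('Z')(-72), -1)) = Mul(Add(Mul(Add(-1223, Mul(-1, -315)), Pow(213, -1)), Mul(-1042, Pow(-2438, -1))), Pow(-72, -1)) = Mul(Add(Mul(Add(-1223, 315), Rational(1, 213)), Mul(-1042, Rational(-1, 2438))), Rational(-1, 72)) = Mul(Add(Mul(-908, Rational(1, 213)), Rational(521, 1219)), Rational(-1, 72)) = Mul(Add(Rational(-908, 213), Rational(521, 1219)), Rational(-1, 72)) = Mul(Rational(-995879, 259647), Rational(-1, 72)) = Rational(995879, 18694584)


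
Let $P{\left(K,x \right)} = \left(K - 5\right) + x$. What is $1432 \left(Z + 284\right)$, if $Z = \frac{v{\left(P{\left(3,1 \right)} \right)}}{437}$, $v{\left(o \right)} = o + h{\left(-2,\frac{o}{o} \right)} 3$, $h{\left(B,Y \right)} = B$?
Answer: $\frac{177712632}{437} \approx 4.0667 \cdot 10^{5}$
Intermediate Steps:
$P{\left(K,x \right)} = -5 + K + x$ ($P{\left(K,x \right)} = \left(-5 + K\right) + x = -5 + K + x$)
$v{\left(o \right)} = -6 + o$ ($v{\left(o \right)} = o - 6 = -6 + o$)
$Z = - \frac{7}{437}$ ($Z = \frac{-6 + \left(-5 + 3 + 1\right)}{437} = \left(-6 - 1\right) \frac{1}{437} = \left(-7\right) \frac{1}{437} = - \frac{7}{437} \approx -0.016018$)
$1432 \left(Z + 284\right) = 1432 \left(- \frac{7}{437} + 284\right) = 1432 \cdot \frac{124101}{437} = \frac{177712632}{437}$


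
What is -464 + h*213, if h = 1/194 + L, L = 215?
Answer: 8794427/194 ≈ 45332.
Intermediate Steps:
h = 41711/194 (h = 1/194 + 215 = 41711/194 ≈ 215.01)
-464 + h*213 = -464 + (41711/194)*213 = -464 + 8884443/194 = 8794427/194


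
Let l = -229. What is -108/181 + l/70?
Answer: -49009/12670 ≈ -3.8681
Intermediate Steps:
-108/181 + l/70 = -108/181 - 229/70 = -49009/12670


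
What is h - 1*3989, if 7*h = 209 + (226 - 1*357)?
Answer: -27845/7 ≈ -3977.9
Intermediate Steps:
h = 78/7 (h = (209 + (226 - 1*357))/7 = (209 + (226 - 357))/7 = (209 - 131)/7 = (1/7)*78 = 78/7 ≈ 11.143)
h - 1*3989 = 78/7 - 1*3989 = 78/7 - 3989 = -27845/7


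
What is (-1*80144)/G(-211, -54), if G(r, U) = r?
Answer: 80144/211 ≈ 379.83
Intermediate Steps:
(-1*80144)/G(-211, -54) = -1*80144/(-211) = -80144*(-1/211) = 80144/211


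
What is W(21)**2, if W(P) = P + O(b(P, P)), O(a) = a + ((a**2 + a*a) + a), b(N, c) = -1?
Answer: 441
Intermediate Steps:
O(a) = 2*a + 2*a**2 (O(a) = a + ((a**2 + a**2) + a) = a + (2*a**2 + a) = a + (a + 2*a**2) = 2*a + 2*a**2)
W(P) = P (W(P) = P + 2*(-1)*(1 - 1) = P + 2*(-1)*0 = P + 0 = P)
W(21)**2 = 21**2 = 441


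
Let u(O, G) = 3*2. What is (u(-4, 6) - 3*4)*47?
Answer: -282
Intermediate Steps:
u(O, G) = 6
(u(-4, 6) - 3*4)*47 = (6 - 3*4)*47 = (6 - 12)*47 = -6*47 = -282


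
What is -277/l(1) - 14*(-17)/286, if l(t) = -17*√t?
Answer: 41634/2431 ≈ 17.126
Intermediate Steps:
-277/l(1) - 14*(-17)/286 = -277/((-17*√1)) - 14*(-17)/286 = -277/((-17*1)) + 238*(1/286) = -277/(-17) + 119/143 = -277*(-1/17) + 119/143 = 277/17 + 119/143 = 41634/2431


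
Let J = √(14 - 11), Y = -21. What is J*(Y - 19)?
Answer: -40*√3 ≈ -69.282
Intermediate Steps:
J = √3 ≈ 1.7320
J*(Y - 19) = √3*(-21 - 19) = √3*(-40) = -40*√3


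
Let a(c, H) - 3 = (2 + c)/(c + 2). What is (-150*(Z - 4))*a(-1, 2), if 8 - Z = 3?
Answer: -600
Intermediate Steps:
Z = 5 (Z = 8 - 1*3 = 8 - 3 = 5)
a(c, H) = 4 (a(c, H) = 3 + (2 + c)/(c + 2) = 3 + (2 + c)/(2 + c) = 3 + 1 = 4)
(-150*(Z - 4))*a(-1, 2) = -150*(5 - 4)*4 = -150*4 = -600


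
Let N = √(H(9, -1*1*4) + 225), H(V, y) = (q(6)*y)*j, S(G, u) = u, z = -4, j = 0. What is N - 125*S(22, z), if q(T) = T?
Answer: 515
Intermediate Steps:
H(V, y) = 0 (H(V, y) = (6*y)*0 = 0)
N = 15 (N = √(0 + 225) = √225 = 15)
N - 125*S(22, z) = 15 - 125*(-4) = 15 + 500 = 515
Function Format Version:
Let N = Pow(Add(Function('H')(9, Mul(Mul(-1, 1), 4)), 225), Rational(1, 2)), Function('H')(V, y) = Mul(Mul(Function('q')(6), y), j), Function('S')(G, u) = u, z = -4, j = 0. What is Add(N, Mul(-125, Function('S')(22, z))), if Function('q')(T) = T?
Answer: 515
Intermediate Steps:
Function('H')(V, y) = 0 (Function('H')(V, y) = Mul(Mul(6, y), 0) = 0)
N = 15 (N = Pow(Add(0, 225), Rational(1, 2)) = Pow(225, Rational(1, 2)) = 15)
Add(N, Mul(-125, Function('S')(22, z))) = Add(15, Mul(-125, -4)) = Add(15, 500) = 515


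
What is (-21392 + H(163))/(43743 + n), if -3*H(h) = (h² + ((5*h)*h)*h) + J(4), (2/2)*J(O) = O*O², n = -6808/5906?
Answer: -64211638432/387509025 ≈ -165.70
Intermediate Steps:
n = -3404/2953 (n = -6808*1/5906 = -3404/2953 ≈ -1.1527)
J(O) = O³ (J(O) = O*O² = O³)
H(h) = -64/3 - 5*h³/3 - h²/3 (H(h) = -((h² + ((5*h)*h)*h) + 4³)/3 = -((h² + (5*h²)*h) + 64)/3 = -((h² + 5*h³) + 64)/3 = -(64 + h² + 5*h³)/3 = -64/3 - 5*h³/3 - h²/3)
(-21392 + H(163))/(43743 + n) = (-21392 + (-64/3 - 5/3*163³ - ⅓*163²))/(43743 - 3404/2953) = (-21392 + (-64/3 - 5/3*4330747 - ⅓*26569))/(129169675/2953) = (-21392 + (-64/3 - 21653735/3 - 26569/3))*(2953/129169675) = (-21392 - 21680368/3)*(2953/129169675) = -21744544/3*2953/129169675 = -64211638432/387509025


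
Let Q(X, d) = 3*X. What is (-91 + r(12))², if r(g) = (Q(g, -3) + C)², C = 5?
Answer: 2528100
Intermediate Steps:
r(g) = (5 + 3*g)² (r(g) = (3*g + 5)² = (5 + 3*g)²)
(-91 + r(12))² = (-91 + (5 + 3*12)²)² = (-91 + (5 + 36)²)² = (-91 + 41²)² = (-91 + 1681)² = 1590² = 2528100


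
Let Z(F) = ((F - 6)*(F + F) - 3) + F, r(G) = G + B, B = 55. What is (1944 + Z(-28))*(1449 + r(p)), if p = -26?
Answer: 5641526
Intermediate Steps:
r(G) = 55 + G (r(G) = G + 55 = 55 + G)
Z(F) = -3 + F + 2*F*(-6 + F) (Z(F) = ((-6 + F)*(2*F) - 3) + F = (2*F*(-6 + F) - 3) + F = (-3 + 2*F*(-6 + F)) + F = -3 + F + 2*F*(-6 + F))
(1944 + Z(-28))*(1449 + r(p)) = (1944 + (-3 - 11*(-28) + 2*(-28)²))*(1449 + (55 - 26)) = (1944 + (-3 + 308 + 2*784))*(1449 + 29) = (1944 + (-3 + 308 + 1568))*1478 = (1944 + 1873)*1478 = 3817*1478 = 5641526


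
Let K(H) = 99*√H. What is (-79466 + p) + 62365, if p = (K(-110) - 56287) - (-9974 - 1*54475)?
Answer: -8939 + 99*I*√110 ≈ -8939.0 + 1038.3*I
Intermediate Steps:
p = 8162 + 99*I*√110 (p = (99*√(-110) - 56287) - (-9974 - 1*54475) = (99*(I*√110) - 56287) - (-9974 - 54475) = (99*I*√110 - 56287) - 1*(-64449) = (-56287 + 99*I*√110) + 64449 = 8162 + 99*I*√110 ≈ 8162.0 + 1038.3*I)
(-79466 + p) + 62365 = (-79466 + (8162 + 99*I*√110)) + 62365 = (-71304 + 99*I*√110) + 62365 = -8939 + 99*I*√110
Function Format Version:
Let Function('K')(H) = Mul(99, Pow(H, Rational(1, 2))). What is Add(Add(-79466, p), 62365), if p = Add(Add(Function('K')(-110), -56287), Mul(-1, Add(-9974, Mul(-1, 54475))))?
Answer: Add(-8939, Mul(99, I, Pow(110, Rational(1, 2)))) ≈ Add(-8939.0, Mul(1038.3, I))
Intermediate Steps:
p = Add(8162, Mul(99, I, Pow(110, Rational(1, 2)))) (p = Add(Add(Mul(99, Pow(-110, Rational(1, 2))), -56287), Mul(-1, Add(-9974, Mul(-1, 54475)))) = Add(Add(Mul(99, Mul(I, Pow(110, Rational(1, 2)))), -56287), Mul(-1, Add(-9974, -54475))) = Add(Add(Mul(99, I, Pow(110, Rational(1, 2))), -56287), Mul(-1, -64449)) = Add(Add(-56287, Mul(99, I, Pow(110, Rational(1, 2)))), 64449) = Add(8162, Mul(99, I, Pow(110, Rational(1, 2)))) ≈ Add(8162.0, Mul(1038.3, I)))
Add(Add(-79466, p), 62365) = Add(Add(-79466, Add(8162, Mul(99, I, Pow(110, Rational(1, 2))))), 62365) = Add(Add(-71304, Mul(99, I, Pow(110, Rational(1, 2)))), 62365) = Add(-8939, Mul(99, I, Pow(110, Rational(1, 2))))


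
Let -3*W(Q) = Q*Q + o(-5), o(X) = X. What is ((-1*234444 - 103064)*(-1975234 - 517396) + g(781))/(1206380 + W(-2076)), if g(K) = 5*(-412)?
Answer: -2523847691940/690631 ≈ -3.6544e+6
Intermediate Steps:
W(Q) = 5/3 - Q**2/3 (W(Q) = -(Q*Q - 5)/3 = -(Q**2 - 5)/3 = -(-5 + Q**2)/3 = 5/3 - Q**2/3)
g(K) = -2060
((-1*234444 - 103064)*(-1975234 - 517396) + g(781))/(1206380 + W(-2076)) = ((-1*234444 - 103064)*(-1975234 - 517396) - 2060)/(1206380 + (5/3 - 1/3*(-2076)**2)) = ((-234444 - 103064)*(-2492630) - 2060)/(1206380 + (5/3 - 1/3*4309776)) = (-337508*(-2492630) - 2060)/(1206380 + (5/3 - 1436592)) = (841282566040 - 2060)/(1206380 - 4309771/3) = 841282563980/(-690631/3) = 841282563980*(-3/690631) = -2523847691940/690631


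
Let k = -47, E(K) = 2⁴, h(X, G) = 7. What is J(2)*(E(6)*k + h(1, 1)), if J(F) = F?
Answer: -1490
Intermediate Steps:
E(K) = 16
J(2)*(E(6)*k + h(1, 1)) = 2*(16*(-47) + 7) = 2*(-752 + 7) = 2*(-745) = -1490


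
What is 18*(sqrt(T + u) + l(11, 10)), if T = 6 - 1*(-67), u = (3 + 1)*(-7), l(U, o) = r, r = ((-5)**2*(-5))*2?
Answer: -4500 + 54*sqrt(5) ≈ -4379.3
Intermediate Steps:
r = -250 (r = (25*(-5))*2 = -125*2 = -250)
l(U, o) = -250
u = -28 (u = 4*(-7) = -28)
T = 73 (T = 6 + 67 = 73)
18*(sqrt(T + u) + l(11, 10)) = 18*(sqrt(73 - 28) - 250) = 18*(sqrt(45) - 250) = 18*(3*sqrt(5) - 250) = 18*(-250 + 3*sqrt(5)) = -4500 + 54*sqrt(5)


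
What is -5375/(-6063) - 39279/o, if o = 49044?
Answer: 197387/2305068 ≈ 0.085632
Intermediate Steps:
-5375/(-6063) - 39279/o = -5375/(-6063) - 39279/49044 = -5375*(-1/6063) - 39279*1/49044 = 125/141 - 13093/16348 = 197387/2305068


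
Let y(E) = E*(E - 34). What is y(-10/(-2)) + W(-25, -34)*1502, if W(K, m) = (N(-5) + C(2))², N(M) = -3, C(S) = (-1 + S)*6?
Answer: 13373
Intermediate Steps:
C(S) = -6 + 6*S
W(K, m) = 9 (W(K, m) = (-3 + (-6 + 6*2))² = (-3 + (-6 + 12))² = (-3 + 6)² = 3² = 9)
y(E) = E*(-34 + E)
y(-10/(-2)) + W(-25, -34)*1502 = (-10/(-2))*(-34 - 10/(-2)) + 9*1502 = (-10*(-½))*(-34 - 10*(-½)) + 13518 = 5*(-34 + 5) + 13518 = 5*(-29) + 13518 = -145 + 13518 = 13373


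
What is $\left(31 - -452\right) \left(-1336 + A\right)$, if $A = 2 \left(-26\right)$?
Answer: $-670404$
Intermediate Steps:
$A = -52$
$\left(31 - -452\right) \left(-1336 + A\right) = \left(31 - -452\right) \left(-1336 - 52\right) = \left(31 + 452\right) \left(-1388\right) = 483 \left(-1388\right) = -670404$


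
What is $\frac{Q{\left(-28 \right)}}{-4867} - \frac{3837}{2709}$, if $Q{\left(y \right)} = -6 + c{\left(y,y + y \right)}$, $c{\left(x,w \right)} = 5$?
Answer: $- \frac{6223990}{4394901} \approx -1.4162$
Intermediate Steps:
$Q{\left(y \right)} = -1$ ($Q{\left(y \right)} = -6 + 5 = -1$)
$\frac{Q{\left(-28 \right)}}{-4867} - \frac{3837}{2709} = - \frac{1}{-4867} - \frac{3837}{2709} = \left(-1\right) \left(- \frac{1}{4867}\right) - \frac{1279}{903} = \frac{1}{4867} - \frac{1279}{903} = - \frac{6223990}{4394901}$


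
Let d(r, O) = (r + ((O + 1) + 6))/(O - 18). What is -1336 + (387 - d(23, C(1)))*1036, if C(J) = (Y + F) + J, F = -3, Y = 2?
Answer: 1203968/3 ≈ 4.0132e+5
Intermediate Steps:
C(J) = -1 + J (C(J) = (2 - 3) + J = -1 + J)
d(r, O) = (7 + O + r)/(-18 + O) (d(r, O) = (r + ((1 + O) + 6))/(-18 + O) = (r + (7 + O))/(-18 + O) = (7 + O + r)/(-18 + O))
-1336 + (387 - d(23, C(1)))*1036 = -1336 + (387 - (7 + (-1 + 1) + 23)/(-18 + (-1 + 1)))*1036 = -1336 + (387 - (7 + 0 + 23)/(-18 + 0))*1036 = -1336 + (387 - 30/(-18))*1036 = -1336 + (387 - (-1)*30/18)*1036 = -1336 + (387 - 1*(-5/3))*1036 = -1336 + (387 + 5/3)*1036 = -1336 + (1166/3)*1036 = -1336 + 1207976/3 = 1203968/3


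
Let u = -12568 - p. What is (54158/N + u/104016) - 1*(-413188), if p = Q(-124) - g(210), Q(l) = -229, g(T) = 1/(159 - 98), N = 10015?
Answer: 13128170273586179/31772467320 ≈ 4.1319e+5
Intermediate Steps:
g(T) = 1/61
p = -13970/61 (p = -229 - 1*1/61 = -229 - 1/61 = -13970/61 ≈ -229.02)
u = -752678/61 (u = -12568 - 1*(-13970/61) = -12568 + 13970/61 = -752678/61 ≈ -12339.)
(54158/N + u/104016) - 1*(-413188) = (54158/10015 - 752678/61/104016) - 1*(-413188) = (54158*(1/10015) - 752678/61*1/104016) + 413188 = (54158/10015 - 376339/3172488) + 413188 = 168046570019/31772467320 + 413188 = 13128170273586179/31772467320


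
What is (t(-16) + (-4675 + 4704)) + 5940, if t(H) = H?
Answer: 5953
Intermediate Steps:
(t(-16) + (-4675 + 4704)) + 5940 = (-16 + (-4675 + 4704)) + 5940 = (-16 + 29) + 5940 = 13 + 5940 = 5953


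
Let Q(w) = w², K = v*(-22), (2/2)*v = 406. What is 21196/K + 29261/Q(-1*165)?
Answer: -1025006/789525 ≈ -1.2983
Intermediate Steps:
v = 406
K = -8932 (K = 406*(-22) = -8932)
21196/K + 29261/Q(-1*165) = 21196/(-8932) + 29261/((-1*165)²) = 21196*(-1/8932) + 29261/((-165)²) = -757/319 + 29261/27225 = -1025006/789525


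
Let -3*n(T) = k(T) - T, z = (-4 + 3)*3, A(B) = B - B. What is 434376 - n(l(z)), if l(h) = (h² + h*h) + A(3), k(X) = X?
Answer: 434376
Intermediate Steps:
A(B) = 0
z = -3 (z = -1*3 = -3)
l(h) = 2*h² (l(h) = (h² + h*h) + 0 = (h² + h²) + 0 = 2*h² + 0 = 2*h²)
n(T) = 0 (n(T) = -(T - T)/3 = -⅓*0 = 0)
434376 - n(l(z)) = 434376 - 1*0 = 434376 + 0 = 434376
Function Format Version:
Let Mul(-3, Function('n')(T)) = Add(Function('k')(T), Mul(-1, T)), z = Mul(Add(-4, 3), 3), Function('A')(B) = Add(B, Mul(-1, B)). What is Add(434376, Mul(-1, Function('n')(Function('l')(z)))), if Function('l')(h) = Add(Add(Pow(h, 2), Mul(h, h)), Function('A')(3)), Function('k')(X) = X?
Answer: 434376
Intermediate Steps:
Function('A')(B) = 0
z = -3 (z = Mul(-1, 3) = -3)
Function('l')(h) = Mul(2, Pow(h, 2)) (Function('l')(h) = Add(Add(Pow(h, 2), Mul(h, h)), 0) = Add(Add(Pow(h, 2), Pow(h, 2)), 0) = Add(Mul(2, Pow(h, 2)), 0) = Mul(2, Pow(h, 2)))
Function('n')(T) = 0 (Function('n')(T) = Mul(Rational(-1, 3), Add(T, Mul(-1, T))) = Mul(Rational(-1, 3), 0) = 0)
Add(434376, Mul(-1, Function('n')(Function('l')(z)))) = Add(434376, Mul(-1, 0)) = Add(434376, 0) = 434376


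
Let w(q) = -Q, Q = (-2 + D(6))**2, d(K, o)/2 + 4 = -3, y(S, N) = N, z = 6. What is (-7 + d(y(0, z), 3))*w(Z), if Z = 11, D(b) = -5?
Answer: 1029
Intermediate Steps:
d(K, o) = -14 (d(K, o) = -8 + 2*(-3) = -8 - 6 = -14)
Q = 49 (Q = (-2 - 5)**2 = (-7)**2 = 49)
w(q) = -49 (w(q) = -1*49 = -49)
(-7 + d(y(0, z), 3))*w(Z) = (-7 - 14)*(-49) = -21*(-49) = 1029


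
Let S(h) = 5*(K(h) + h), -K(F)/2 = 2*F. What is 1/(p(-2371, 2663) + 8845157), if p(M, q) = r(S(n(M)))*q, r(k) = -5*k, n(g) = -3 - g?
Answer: 1/481793957 ≈ 2.0756e-9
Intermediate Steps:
K(F) = -4*F
S(h) = -15*h (S(h) = 5*(-4*h + h) = 5*(-3*h) = -15*h)
p(M, q) = q*(-225 - 75*M) (p(M, q) = (-(-75)*(-3 - M))*q = (-5*(45 + 15*M))*q = (-225 - 75*M)*q = q*(-225 - 75*M))
1/(p(-2371, 2663) + 8845157) = 1/(-75*2663*(3 - 2371) + 8845157) = 1/(-75*2663*(-2368) + 8845157) = 1/(472948800 + 8845157) = 1/481793957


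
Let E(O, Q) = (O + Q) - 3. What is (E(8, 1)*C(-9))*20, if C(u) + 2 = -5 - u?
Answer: 240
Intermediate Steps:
E(O, Q) = -3 + O + Q
C(u) = -7 - u (C(u) = -2 + (-5 - u) = -7 - u)
(E(8, 1)*C(-9))*20 = ((-3 + 8 + 1)*(-7 - 1*(-9)))*20 = (6*(-7 + 9))*20 = (6*2)*20 = 12*20 = 240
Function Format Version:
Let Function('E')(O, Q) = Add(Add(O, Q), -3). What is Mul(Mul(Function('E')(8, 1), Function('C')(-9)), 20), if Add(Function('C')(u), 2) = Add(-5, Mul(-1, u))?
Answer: 240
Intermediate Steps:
Function('E')(O, Q) = Add(-3, O, Q)
Function('C')(u) = Add(-7, Mul(-1, u)) (Function('C')(u) = Add(-2, Add(-5, Mul(-1, u))) = Add(-7, Mul(-1, u)))
Mul(Mul(Function('E')(8, 1), Function('C')(-9)), 20) = Mul(Mul(Add(-3, 8, 1), Add(-7, Mul(-1, -9))), 20) = Mul(Mul(6, Add(-7, 9)), 20) = Mul(Mul(6, 2), 20) = Mul(12, 20) = 240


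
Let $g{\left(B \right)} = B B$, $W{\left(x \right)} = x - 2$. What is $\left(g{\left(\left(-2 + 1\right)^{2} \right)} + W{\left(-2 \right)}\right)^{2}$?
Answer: $9$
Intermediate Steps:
$W{\left(x \right)} = -2 + x$
$g{\left(B \right)} = B^{2}$
$\left(g{\left(\left(-2 + 1\right)^{2} \right)} + W{\left(-2 \right)}\right)^{2} = \left(\left(\left(-2 + 1\right)^{2}\right)^{2} - 4\right)^{2} = \left(\left(\left(-1\right)^{2}\right)^{2} - 4\right)^{2} = \left(1^{2} - 4\right)^{2} = \left(1 - 4\right)^{2} = \left(-3\right)^{2} = 9$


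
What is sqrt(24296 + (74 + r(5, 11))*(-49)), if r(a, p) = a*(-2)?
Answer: 46*sqrt(10) ≈ 145.46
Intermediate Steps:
r(a, p) = -2*a
sqrt(24296 + (74 + r(5, 11))*(-49)) = sqrt(24296 + (74 - 2*5)*(-49)) = sqrt(24296 + (74 - 10)*(-49)) = sqrt(24296 + 64*(-49)) = sqrt(24296 - 3136) = sqrt(21160) = 46*sqrt(10)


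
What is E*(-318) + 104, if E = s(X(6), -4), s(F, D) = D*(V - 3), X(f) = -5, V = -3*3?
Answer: -15160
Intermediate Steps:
V = -9
s(F, D) = -12*D (s(F, D) = D*(-9 - 3) = D*(-12) = -12*D)
E = 48 (E = -12*(-4) = 48)
E*(-318) + 104 = 48*(-318) + 104 = -15264 + 104 = -15160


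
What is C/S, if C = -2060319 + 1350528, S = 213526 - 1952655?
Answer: 709791/1739129 ≈ 0.40813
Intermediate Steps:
S = -1739129
C = -709791
C/S = -709791/(-1739129) = -709791*(-1/1739129) = 709791/1739129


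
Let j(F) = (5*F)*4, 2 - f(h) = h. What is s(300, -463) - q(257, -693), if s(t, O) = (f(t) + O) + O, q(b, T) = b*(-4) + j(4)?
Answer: -276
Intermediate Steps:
f(h) = 2 - h
j(F) = 20*F
q(b, T) = 80 - 4*b (q(b, T) = b*(-4) + 20*4 = -4*b + 80 = 80 - 4*b)
s(t, O) = 2 - t + 2*O (s(t, O) = ((2 - t) + O) + O = (2 + O - t) + O = 2 - t + 2*O)
s(300, -463) - q(257, -693) = (2 - 1*300 + 2*(-463)) - (80 - 4*257) = (2 - 300 - 926) - (80 - 1028) = -1224 - 1*(-948) = -1224 + 948 = -276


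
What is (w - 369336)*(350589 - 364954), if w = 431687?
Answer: -895672115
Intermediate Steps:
(w - 369336)*(350589 - 364954) = (431687 - 369336)*(350589 - 364954) = 62351*(-14365) = -895672115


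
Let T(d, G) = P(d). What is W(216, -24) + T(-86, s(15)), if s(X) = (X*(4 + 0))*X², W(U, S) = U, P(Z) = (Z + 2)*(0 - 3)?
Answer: 468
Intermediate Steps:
P(Z) = -6 - 3*Z (P(Z) = (2 + Z)*(-3) = -6 - 3*Z)
s(X) = 4*X³ (s(X) = (X*4)*X² = (4*X)*X² = 4*X³)
T(d, G) = -6 - 3*d
W(216, -24) + T(-86, s(15)) = 216 + (-6 - 3*(-86)) = 216 + (-6 + 258) = 216 + 252 = 468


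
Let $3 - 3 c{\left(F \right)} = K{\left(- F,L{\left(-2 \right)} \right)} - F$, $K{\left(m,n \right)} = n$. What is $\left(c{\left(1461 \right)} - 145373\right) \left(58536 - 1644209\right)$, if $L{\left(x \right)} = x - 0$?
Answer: $\frac{689217526469}{3} \approx 2.2974 \cdot 10^{11}$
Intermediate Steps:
$L{\left(x \right)} = x$ ($L{\left(x \right)} = x + 0 = x$)
$c{\left(F \right)} = \frac{5}{3} + \frac{F}{3}$ ($c{\left(F \right)} = 1 - \frac{-2 - F}{3} = 1 + \left(\frac{2}{3} + \frac{F}{3}\right) = \frac{5}{3} + \frac{F}{3}$)
$\left(c{\left(1461 \right)} - 145373\right) \left(58536 - 1644209\right) = \left(\left(\frac{5}{3} + \frac{1}{3} \cdot 1461\right) - 145373\right) \left(58536 - 1644209\right) = \left(\left(\frac{5}{3} + 487\right) - 145373\right) \left(-1585673\right) = \left(\frac{1466}{3} - 145373\right) \left(-1585673\right) = \left(- \frac{434653}{3}\right) \left(-1585673\right) = \frac{689217526469}{3}$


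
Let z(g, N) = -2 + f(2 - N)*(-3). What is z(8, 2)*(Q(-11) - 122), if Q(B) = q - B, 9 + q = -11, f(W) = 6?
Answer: 2620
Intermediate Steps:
z(g, N) = -20 (z(g, N) = -2 + 6*(-3) = -2 - 18 = -20)
q = -20 (q = -9 - 11 = -20)
Q(B) = -20 - B
z(8, 2)*(Q(-11) - 122) = -20*((-20 - 1*(-11)) - 122) = -20*((-20 + 11) - 122) = -20*(-9 - 122) = -20*(-131) = 2620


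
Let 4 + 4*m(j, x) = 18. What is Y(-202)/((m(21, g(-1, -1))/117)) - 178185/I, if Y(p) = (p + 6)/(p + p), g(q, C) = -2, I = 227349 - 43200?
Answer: 13506637/885669 ≈ 15.250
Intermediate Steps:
I = 184149
m(j, x) = 7/2 (m(j, x) = -1 + (¼)*18 = -1 + 9/2 = 7/2)
Y(p) = (6 + p)/(2*p) (Y(p) = (6 + p)/((2*p)) = (1/(2*p))*(6 + p) = (6 + p)/(2*p))
Y(-202)/((m(21, g(-1, -1))/117)) - 178185/I = ((½)*(6 - 202)/(-202))/(((7/2)/117)) - 178185/184149 = ((½)*(-1/202)*(-196))/(((1/117)*(7/2))) - 178185*1/184149 = 49/(101*(7/234)) - 8485/8769 = (49/101)*(234/7) - 8485/8769 = 1638/101 - 8485/8769 = 13506637/885669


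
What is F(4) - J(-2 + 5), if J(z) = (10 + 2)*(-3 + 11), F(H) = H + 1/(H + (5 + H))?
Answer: -1195/13 ≈ -91.923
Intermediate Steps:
F(H) = H + 1/(5 + 2*H)
J(z) = 96 (J(z) = 12*8 = 96)
F(4) - J(-2 + 5) = (1 + 2*4**2 + 5*4)/(5 + 2*4) - 1*96 = (1 + 2*16 + 20)/(5 + 8) - 96 = (1 + 32 + 20)/13 - 96 = (1/13)*53 - 96 = 53/13 - 96 = -1195/13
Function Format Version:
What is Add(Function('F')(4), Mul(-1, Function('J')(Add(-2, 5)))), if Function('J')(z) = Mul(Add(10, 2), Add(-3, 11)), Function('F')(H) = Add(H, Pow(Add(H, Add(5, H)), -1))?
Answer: Rational(-1195, 13) ≈ -91.923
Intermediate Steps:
Function('F')(H) = Add(H, Pow(Add(5, Mul(2, H)), -1))
Function('J')(z) = 96 (Function('J')(z) = Mul(12, 8) = 96)
Add(Function('F')(4), Mul(-1, Function('J')(Add(-2, 5)))) = Add(Mul(Pow(Add(5, Mul(2, 4)), -1), Add(1, Mul(2, Pow(4, 2)), Mul(5, 4))), Mul(-1, 96)) = Add(Mul(Pow(Add(5, 8), -1), Add(1, Mul(2, 16), 20)), -96) = Add(Mul(Pow(13, -1), Add(1, 32, 20)), -96) = Add(Mul(Rational(1, 13), 53), -96) = Add(Rational(53, 13), -96) = Rational(-1195, 13)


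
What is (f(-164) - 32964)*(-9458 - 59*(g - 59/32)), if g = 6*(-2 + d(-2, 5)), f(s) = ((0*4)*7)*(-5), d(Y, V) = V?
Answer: 2745563319/8 ≈ 3.4320e+8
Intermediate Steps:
f(s) = 0 (f(s) = (0*7)*(-5) = 0*(-5) = 0)
g = 18 (g = 6*(-2 + 5) = 6*3 = 18)
(f(-164) - 32964)*(-9458 - 59*(g - 59/32)) = (0 - 32964)*(-9458 - 59*(18 - 59/32)) = -32964*(-9458 - 59*(18 - 59*1/32)) = -32964*(-9458 - 59*(18 - 59/32)) = -32964*(-9458 - 59*517/32) = -32964*(-9458 - 30503/32) = -32964*(-333159/32) = 2745563319/8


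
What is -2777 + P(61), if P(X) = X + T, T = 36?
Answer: -2680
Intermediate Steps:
P(X) = 36 + X (P(X) = X + 36 = 36 + X)
-2777 + P(61) = -2777 + (36 + 61) = -2777 + 97 = -2680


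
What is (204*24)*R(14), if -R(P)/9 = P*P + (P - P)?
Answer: -8636544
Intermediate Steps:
R(P) = -9*P**2 (R(P) = -9*(P*P + (P - P)) = -9*(P**2 + 0) = -9*P**2)
(204*24)*R(14) = (204*24)*(-9*14**2) = 4896*(-9*196) = 4896*(-1764) = -8636544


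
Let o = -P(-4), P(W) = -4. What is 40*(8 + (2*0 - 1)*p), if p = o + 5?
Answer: -40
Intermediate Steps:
o = 4 (o = -1*(-4) = 4)
p = 9 (p = 4 + 5 = 9)
40*(8 + (2*0 - 1)*p) = 40*(8 + (2*0 - 1)*9) = 40*(8 + (0 - 1)*9) = 40*(8 - 1*9) = 40*(8 - 9) = 40*(-1) = -40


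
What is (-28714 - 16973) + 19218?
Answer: -26469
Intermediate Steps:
(-28714 - 16973) + 19218 = -45687 + 19218 = -26469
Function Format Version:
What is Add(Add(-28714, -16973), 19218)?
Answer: -26469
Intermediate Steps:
Add(Add(-28714, -16973), 19218) = Add(-45687, 19218) = -26469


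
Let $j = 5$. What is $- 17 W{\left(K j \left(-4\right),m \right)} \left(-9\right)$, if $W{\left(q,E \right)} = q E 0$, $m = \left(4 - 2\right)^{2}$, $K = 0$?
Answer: $0$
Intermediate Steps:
$m = 4$ ($m = 2^{2} = 4$)
$W{\left(q,E \right)} = 0$ ($W{\left(q,E \right)} = E q 0 = 0$)
$- 17 W{\left(K j \left(-4\right),m \right)} \left(-9\right) = \left(-17\right) 0 \left(-9\right) = 0 \left(-9\right) = 0$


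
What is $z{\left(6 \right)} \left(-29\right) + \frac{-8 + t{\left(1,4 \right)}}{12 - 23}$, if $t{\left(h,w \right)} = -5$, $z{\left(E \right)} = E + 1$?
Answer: $- \frac{2220}{11} \approx -201.82$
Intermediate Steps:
$z{\left(E \right)} = 1 + E$
$z{\left(6 \right)} \left(-29\right) + \frac{-8 + t{\left(1,4 \right)}}{12 - 23} = \left(1 + 6\right) \left(-29\right) + \frac{-8 - 5}{12 - 23} = 7 \left(-29\right) - \frac{13}{-11} = -203 - - \frac{13}{11} = -203 + \frac{13}{11} = - \frac{2220}{11}$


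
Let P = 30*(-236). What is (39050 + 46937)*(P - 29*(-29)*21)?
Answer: 909828447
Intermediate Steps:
P = -7080
(39050 + 46937)*(P - 29*(-29)*21) = (39050 + 46937)*(-7080 - 29*(-29)*21) = 85987*(-7080 + 841*21) = 85987*(-7080 + 17661) = 85987*10581 = 909828447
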